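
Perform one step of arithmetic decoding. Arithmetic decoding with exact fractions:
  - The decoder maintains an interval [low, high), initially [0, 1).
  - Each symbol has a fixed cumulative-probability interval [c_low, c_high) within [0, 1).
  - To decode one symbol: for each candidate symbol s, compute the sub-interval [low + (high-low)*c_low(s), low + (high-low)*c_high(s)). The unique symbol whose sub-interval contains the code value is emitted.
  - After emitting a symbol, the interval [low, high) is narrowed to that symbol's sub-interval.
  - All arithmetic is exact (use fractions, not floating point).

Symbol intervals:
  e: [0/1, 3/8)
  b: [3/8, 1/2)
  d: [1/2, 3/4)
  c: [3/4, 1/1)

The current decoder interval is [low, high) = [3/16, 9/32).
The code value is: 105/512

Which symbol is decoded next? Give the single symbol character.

Answer: e

Derivation:
Interval width = high − low = 9/32 − 3/16 = 3/32
Scaled code = (code − low) / width = (105/512 − 3/16) / 3/32 = 3/16
  e: [0/1, 3/8) ← scaled code falls here ✓
  b: [3/8, 1/2) 
  d: [1/2, 3/4) 
  c: [3/4, 1/1) 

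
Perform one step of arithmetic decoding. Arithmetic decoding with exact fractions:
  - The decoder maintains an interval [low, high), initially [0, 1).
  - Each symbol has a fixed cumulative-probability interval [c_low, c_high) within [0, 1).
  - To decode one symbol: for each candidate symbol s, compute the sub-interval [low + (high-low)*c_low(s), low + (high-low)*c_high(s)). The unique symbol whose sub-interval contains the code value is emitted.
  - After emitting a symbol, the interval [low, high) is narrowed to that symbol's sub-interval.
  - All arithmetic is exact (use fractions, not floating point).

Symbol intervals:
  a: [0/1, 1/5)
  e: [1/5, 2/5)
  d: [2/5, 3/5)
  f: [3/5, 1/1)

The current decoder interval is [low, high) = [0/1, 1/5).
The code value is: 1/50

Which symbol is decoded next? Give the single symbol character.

Answer: a

Derivation:
Interval width = high − low = 1/5 − 0/1 = 1/5
Scaled code = (code − low) / width = (1/50 − 0/1) / 1/5 = 1/10
  a: [0/1, 1/5) ← scaled code falls here ✓
  e: [1/5, 2/5) 
  d: [2/5, 3/5) 
  f: [3/5, 1/1) 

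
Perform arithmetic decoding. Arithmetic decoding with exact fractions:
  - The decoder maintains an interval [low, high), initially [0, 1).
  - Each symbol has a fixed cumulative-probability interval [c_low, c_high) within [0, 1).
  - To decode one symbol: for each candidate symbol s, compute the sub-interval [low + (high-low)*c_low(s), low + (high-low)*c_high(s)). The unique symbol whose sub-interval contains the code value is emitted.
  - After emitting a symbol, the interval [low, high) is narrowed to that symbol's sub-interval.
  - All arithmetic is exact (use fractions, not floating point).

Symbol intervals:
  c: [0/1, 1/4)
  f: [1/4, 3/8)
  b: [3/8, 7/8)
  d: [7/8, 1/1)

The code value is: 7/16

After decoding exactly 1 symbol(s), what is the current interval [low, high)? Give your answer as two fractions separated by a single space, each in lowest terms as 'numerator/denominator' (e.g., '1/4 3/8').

Answer: 3/8 7/8

Derivation:
Step 1: interval [0/1, 1/1), width = 1/1 - 0/1 = 1/1
  'c': [0/1 + 1/1*0/1, 0/1 + 1/1*1/4) = [0/1, 1/4)
  'f': [0/1 + 1/1*1/4, 0/1 + 1/1*3/8) = [1/4, 3/8)
  'b': [0/1 + 1/1*3/8, 0/1 + 1/1*7/8) = [3/8, 7/8) <- contains code 7/16
  'd': [0/1 + 1/1*7/8, 0/1 + 1/1*1/1) = [7/8, 1/1)
  emit 'b', narrow to [3/8, 7/8)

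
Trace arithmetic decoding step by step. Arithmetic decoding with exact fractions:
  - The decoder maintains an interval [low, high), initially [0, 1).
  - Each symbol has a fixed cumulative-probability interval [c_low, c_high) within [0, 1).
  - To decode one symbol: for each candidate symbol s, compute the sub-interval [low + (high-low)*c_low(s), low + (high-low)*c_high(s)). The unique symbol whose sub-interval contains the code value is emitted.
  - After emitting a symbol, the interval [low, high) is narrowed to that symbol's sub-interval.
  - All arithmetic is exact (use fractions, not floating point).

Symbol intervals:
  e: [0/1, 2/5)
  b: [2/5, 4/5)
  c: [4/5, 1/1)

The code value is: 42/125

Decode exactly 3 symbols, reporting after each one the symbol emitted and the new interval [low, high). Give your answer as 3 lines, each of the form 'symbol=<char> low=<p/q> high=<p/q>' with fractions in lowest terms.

Step 1: interval [0/1, 1/1), width = 1/1 - 0/1 = 1/1
  'e': [0/1 + 1/1*0/1, 0/1 + 1/1*2/5) = [0/1, 2/5) <- contains code 42/125
  'b': [0/1 + 1/1*2/5, 0/1 + 1/1*4/5) = [2/5, 4/5)
  'c': [0/1 + 1/1*4/5, 0/1 + 1/1*1/1) = [4/5, 1/1)
  emit 'e', narrow to [0/1, 2/5)
Step 2: interval [0/1, 2/5), width = 2/5 - 0/1 = 2/5
  'e': [0/1 + 2/5*0/1, 0/1 + 2/5*2/5) = [0/1, 4/25)
  'b': [0/1 + 2/5*2/5, 0/1 + 2/5*4/5) = [4/25, 8/25)
  'c': [0/1 + 2/5*4/5, 0/1 + 2/5*1/1) = [8/25, 2/5) <- contains code 42/125
  emit 'c', narrow to [8/25, 2/5)
Step 3: interval [8/25, 2/5), width = 2/5 - 8/25 = 2/25
  'e': [8/25 + 2/25*0/1, 8/25 + 2/25*2/5) = [8/25, 44/125) <- contains code 42/125
  'b': [8/25 + 2/25*2/5, 8/25 + 2/25*4/5) = [44/125, 48/125)
  'c': [8/25 + 2/25*4/5, 8/25 + 2/25*1/1) = [48/125, 2/5)
  emit 'e', narrow to [8/25, 44/125)

Answer: symbol=e low=0/1 high=2/5
symbol=c low=8/25 high=2/5
symbol=e low=8/25 high=44/125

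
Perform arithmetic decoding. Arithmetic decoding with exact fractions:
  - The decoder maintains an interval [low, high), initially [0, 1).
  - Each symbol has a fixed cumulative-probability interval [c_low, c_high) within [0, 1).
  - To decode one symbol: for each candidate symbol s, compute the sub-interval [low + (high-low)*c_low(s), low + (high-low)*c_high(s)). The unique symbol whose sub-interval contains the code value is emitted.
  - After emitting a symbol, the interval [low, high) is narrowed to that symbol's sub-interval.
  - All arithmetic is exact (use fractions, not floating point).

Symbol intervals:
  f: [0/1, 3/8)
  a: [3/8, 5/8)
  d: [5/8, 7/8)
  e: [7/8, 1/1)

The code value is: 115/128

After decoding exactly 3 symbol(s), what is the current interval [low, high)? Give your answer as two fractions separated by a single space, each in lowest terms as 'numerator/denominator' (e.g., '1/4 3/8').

Step 1: interval [0/1, 1/1), width = 1/1 - 0/1 = 1/1
  'f': [0/1 + 1/1*0/1, 0/1 + 1/1*3/8) = [0/1, 3/8)
  'a': [0/1 + 1/1*3/8, 0/1 + 1/1*5/8) = [3/8, 5/8)
  'd': [0/1 + 1/1*5/8, 0/1 + 1/1*7/8) = [5/8, 7/8)
  'e': [0/1 + 1/1*7/8, 0/1 + 1/1*1/1) = [7/8, 1/1) <- contains code 115/128
  emit 'e', narrow to [7/8, 1/1)
Step 2: interval [7/8, 1/1), width = 1/1 - 7/8 = 1/8
  'f': [7/8 + 1/8*0/1, 7/8 + 1/8*3/8) = [7/8, 59/64) <- contains code 115/128
  'a': [7/8 + 1/8*3/8, 7/8 + 1/8*5/8) = [59/64, 61/64)
  'd': [7/8 + 1/8*5/8, 7/8 + 1/8*7/8) = [61/64, 63/64)
  'e': [7/8 + 1/8*7/8, 7/8 + 1/8*1/1) = [63/64, 1/1)
  emit 'f', narrow to [7/8, 59/64)
Step 3: interval [7/8, 59/64), width = 59/64 - 7/8 = 3/64
  'f': [7/8 + 3/64*0/1, 7/8 + 3/64*3/8) = [7/8, 457/512)
  'a': [7/8 + 3/64*3/8, 7/8 + 3/64*5/8) = [457/512, 463/512) <- contains code 115/128
  'd': [7/8 + 3/64*5/8, 7/8 + 3/64*7/8) = [463/512, 469/512)
  'e': [7/8 + 3/64*7/8, 7/8 + 3/64*1/1) = [469/512, 59/64)
  emit 'a', narrow to [457/512, 463/512)

Answer: 457/512 463/512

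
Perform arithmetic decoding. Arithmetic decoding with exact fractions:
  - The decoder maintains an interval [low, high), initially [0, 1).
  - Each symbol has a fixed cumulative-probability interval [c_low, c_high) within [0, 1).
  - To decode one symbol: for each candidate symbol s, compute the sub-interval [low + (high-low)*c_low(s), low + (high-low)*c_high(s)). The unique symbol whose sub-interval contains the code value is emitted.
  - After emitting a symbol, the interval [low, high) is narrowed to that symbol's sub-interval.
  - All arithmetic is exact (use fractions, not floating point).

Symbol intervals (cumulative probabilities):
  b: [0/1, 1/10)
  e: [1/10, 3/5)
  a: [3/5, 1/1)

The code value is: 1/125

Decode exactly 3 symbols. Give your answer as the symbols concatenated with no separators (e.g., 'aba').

Answer: bba

Derivation:
Step 1: interval [0/1, 1/1), width = 1/1 - 0/1 = 1/1
  'b': [0/1 + 1/1*0/1, 0/1 + 1/1*1/10) = [0/1, 1/10) <- contains code 1/125
  'e': [0/1 + 1/1*1/10, 0/1 + 1/1*3/5) = [1/10, 3/5)
  'a': [0/1 + 1/1*3/5, 0/1 + 1/1*1/1) = [3/5, 1/1)
  emit 'b', narrow to [0/1, 1/10)
Step 2: interval [0/1, 1/10), width = 1/10 - 0/1 = 1/10
  'b': [0/1 + 1/10*0/1, 0/1 + 1/10*1/10) = [0/1, 1/100) <- contains code 1/125
  'e': [0/1 + 1/10*1/10, 0/1 + 1/10*3/5) = [1/100, 3/50)
  'a': [0/1 + 1/10*3/5, 0/1 + 1/10*1/1) = [3/50, 1/10)
  emit 'b', narrow to [0/1, 1/100)
Step 3: interval [0/1, 1/100), width = 1/100 - 0/1 = 1/100
  'b': [0/1 + 1/100*0/1, 0/1 + 1/100*1/10) = [0/1, 1/1000)
  'e': [0/1 + 1/100*1/10, 0/1 + 1/100*3/5) = [1/1000, 3/500)
  'a': [0/1 + 1/100*3/5, 0/1 + 1/100*1/1) = [3/500, 1/100) <- contains code 1/125
  emit 'a', narrow to [3/500, 1/100)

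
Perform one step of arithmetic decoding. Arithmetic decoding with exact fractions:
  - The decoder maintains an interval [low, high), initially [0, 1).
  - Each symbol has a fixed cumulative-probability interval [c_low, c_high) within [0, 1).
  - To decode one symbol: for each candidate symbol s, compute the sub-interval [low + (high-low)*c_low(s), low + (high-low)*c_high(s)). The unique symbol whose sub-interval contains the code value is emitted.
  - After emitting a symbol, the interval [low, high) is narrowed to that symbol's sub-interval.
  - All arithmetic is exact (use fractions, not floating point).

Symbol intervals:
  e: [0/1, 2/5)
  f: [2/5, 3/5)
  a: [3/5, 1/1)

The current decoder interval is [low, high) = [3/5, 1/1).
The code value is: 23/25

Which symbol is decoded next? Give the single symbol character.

Interval width = high − low = 1/1 − 3/5 = 2/5
Scaled code = (code − low) / width = (23/25 − 3/5) / 2/5 = 4/5
  e: [0/1, 2/5) 
  f: [2/5, 3/5) 
  a: [3/5, 1/1) ← scaled code falls here ✓

Answer: a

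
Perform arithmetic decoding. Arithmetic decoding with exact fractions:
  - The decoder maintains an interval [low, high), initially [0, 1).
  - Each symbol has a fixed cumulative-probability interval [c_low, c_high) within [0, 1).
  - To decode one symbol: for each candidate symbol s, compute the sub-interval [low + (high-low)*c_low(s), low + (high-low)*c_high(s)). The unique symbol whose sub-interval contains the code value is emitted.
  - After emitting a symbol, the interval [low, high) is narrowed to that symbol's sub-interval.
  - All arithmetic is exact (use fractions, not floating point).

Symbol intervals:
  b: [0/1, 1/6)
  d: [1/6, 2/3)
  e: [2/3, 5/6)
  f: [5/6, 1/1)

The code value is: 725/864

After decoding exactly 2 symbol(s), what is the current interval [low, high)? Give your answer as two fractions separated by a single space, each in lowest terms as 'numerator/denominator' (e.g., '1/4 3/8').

Step 1: interval [0/1, 1/1), width = 1/1 - 0/1 = 1/1
  'b': [0/1 + 1/1*0/1, 0/1 + 1/1*1/6) = [0/1, 1/6)
  'd': [0/1 + 1/1*1/6, 0/1 + 1/1*2/3) = [1/6, 2/3)
  'e': [0/1 + 1/1*2/3, 0/1 + 1/1*5/6) = [2/3, 5/6)
  'f': [0/1 + 1/1*5/6, 0/1 + 1/1*1/1) = [5/6, 1/1) <- contains code 725/864
  emit 'f', narrow to [5/6, 1/1)
Step 2: interval [5/6, 1/1), width = 1/1 - 5/6 = 1/6
  'b': [5/6 + 1/6*0/1, 5/6 + 1/6*1/6) = [5/6, 31/36) <- contains code 725/864
  'd': [5/6 + 1/6*1/6, 5/6 + 1/6*2/3) = [31/36, 17/18)
  'e': [5/6 + 1/6*2/3, 5/6 + 1/6*5/6) = [17/18, 35/36)
  'f': [5/6 + 1/6*5/6, 5/6 + 1/6*1/1) = [35/36, 1/1)
  emit 'b', narrow to [5/6, 31/36)

Answer: 5/6 31/36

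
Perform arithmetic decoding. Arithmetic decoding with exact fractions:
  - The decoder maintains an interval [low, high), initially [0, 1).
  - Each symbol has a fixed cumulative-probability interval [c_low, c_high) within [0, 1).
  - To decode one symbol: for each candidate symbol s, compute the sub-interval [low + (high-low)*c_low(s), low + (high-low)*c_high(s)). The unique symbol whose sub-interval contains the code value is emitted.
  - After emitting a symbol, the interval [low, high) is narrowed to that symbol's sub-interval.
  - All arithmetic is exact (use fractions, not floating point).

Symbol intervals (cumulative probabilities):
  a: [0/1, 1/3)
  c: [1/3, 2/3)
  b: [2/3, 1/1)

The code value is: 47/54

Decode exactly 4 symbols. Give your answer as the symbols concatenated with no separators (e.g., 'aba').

Step 1: interval [0/1, 1/1), width = 1/1 - 0/1 = 1/1
  'a': [0/1 + 1/1*0/1, 0/1 + 1/1*1/3) = [0/1, 1/3)
  'c': [0/1 + 1/1*1/3, 0/1 + 1/1*2/3) = [1/3, 2/3)
  'b': [0/1 + 1/1*2/3, 0/1 + 1/1*1/1) = [2/3, 1/1) <- contains code 47/54
  emit 'b', narrow to [2/3, 1/1)
Step 2: interval [2/3, 1/1), width = 1/1 - 2/3 = 1/3
  'a': [2/3 + 1/3*0/1, 2/3 + 1/3*1/3) = [2/3, 7/9)
  'c': [2/3 + 1/3*1/3, 2/3 + 1/3*2/3) = [7/9, 8/9) <- contains code 47/54
  'b': [2/3 + 1/3*2/3, 2/3 + 1/3*1/1) = [8/9, 1/1)
  emit 'c', narrow to [7/9, 8/9)
Step 3: interval [7/9, 8/9), width = 8/9 - 7/9 = 1/9
  'a': [7/9 + 1/9*0/1, 7/9 + 1/9*1/3) = [7/9, 22/27)
  'c': [7/9 + 1/9*1/3, 7/9 + 1/9*2/3) = [22/27, 23/27)
  'b': [7/9 + 1/9*2/3, 7/9 + 1/9*1/1) = [23/27, 8/9) <- contains code 47/54
  emit 'b', narrow to [23/27, 8/9)
Step 4: interval [23/27, 8/9), width = 8/9 - 23/27 = 1/27
  'a': [23/27 + 1/27*0/1, 23/27 + 1/27*1/3) = [23/27, 70/81)
  'c': [23/27 + 1/27*1/3, 23/27 + 1/27*2/3) = [70/81, 71/81) <- contains code 47/54
  'b': [23/27 + 1/27*2/3, 23/27 + 1/27*1/1) = [71/81, 8/9)
  emit 'c', narrow to [70/81, 71/81)

Answer: bcbc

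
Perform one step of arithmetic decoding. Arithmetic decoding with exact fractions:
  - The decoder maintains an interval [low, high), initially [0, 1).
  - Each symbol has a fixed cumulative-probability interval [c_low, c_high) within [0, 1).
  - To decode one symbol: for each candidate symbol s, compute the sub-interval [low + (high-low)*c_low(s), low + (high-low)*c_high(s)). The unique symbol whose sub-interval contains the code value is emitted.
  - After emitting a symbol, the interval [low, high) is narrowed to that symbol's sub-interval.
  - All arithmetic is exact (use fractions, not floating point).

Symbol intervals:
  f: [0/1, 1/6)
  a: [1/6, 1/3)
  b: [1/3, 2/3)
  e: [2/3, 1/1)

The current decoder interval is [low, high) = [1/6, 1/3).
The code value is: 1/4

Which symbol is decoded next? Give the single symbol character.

Interval width = high − low = 1/3 − 1/6 = 1/6
Scaled code = (code − low) / width = (1/4 − 1/6) / 1/6 = 1/2
  f: [0/1, 1/6) 
  a: [1/6, 1/3) 
  b: [1/3, 2/3) ← scaled code falls here ✓
  e: [2/3, 1/1) 

Answer: b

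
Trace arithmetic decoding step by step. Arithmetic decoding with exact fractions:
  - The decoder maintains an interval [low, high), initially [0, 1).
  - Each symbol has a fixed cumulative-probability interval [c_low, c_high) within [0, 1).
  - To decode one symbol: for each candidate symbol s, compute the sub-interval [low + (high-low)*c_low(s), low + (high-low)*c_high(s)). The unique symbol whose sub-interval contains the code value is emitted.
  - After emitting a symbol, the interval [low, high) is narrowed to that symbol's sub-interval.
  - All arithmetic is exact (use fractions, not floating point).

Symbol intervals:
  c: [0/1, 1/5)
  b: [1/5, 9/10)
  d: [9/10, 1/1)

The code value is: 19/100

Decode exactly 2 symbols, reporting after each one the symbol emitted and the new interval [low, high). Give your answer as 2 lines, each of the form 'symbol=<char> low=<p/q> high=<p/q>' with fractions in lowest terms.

Step 1: interval [0/1, 1/1), width = 1/1 - 0/1 = 1/1
  'c': [0/1 + 1/1*0/1, 0/1 + 1/1*1/5) = [0/1, 1/5) <- contains code 19/100
  'b': [0/1 + 1/1*1/5, 0/1 + 1/1*9/10) = [1/5, 9/10)
  'd': [0/1 + 1/1*9/10, 0/1 + 1/1*1/1) = [9/10, 1/1)
  emit 'c', narrow to [0/1, 1/5)
Step 2: interval [0/1, 1/5), width = 1/5 - 0/1 = 1/5
  'c': [0/1 + 1/5*0/1, 0/1 + 1/5*1/5) = [0/1, 1/25)
  'b': [0/1 + 1/5*1/5, 0/1 + 1/5*9/10) = [1/25, 9/50)
  'd': [0/1 + 1/5*9/10, 0/1 + 1/5*1/1) = [9/50, 1/5) <- contains code 19/100
  emit 'd', narrow to [9/50, 1/5)

Answer: symbol=c low=0/1 high=1/5
symbol=d low=9/50 high=1/5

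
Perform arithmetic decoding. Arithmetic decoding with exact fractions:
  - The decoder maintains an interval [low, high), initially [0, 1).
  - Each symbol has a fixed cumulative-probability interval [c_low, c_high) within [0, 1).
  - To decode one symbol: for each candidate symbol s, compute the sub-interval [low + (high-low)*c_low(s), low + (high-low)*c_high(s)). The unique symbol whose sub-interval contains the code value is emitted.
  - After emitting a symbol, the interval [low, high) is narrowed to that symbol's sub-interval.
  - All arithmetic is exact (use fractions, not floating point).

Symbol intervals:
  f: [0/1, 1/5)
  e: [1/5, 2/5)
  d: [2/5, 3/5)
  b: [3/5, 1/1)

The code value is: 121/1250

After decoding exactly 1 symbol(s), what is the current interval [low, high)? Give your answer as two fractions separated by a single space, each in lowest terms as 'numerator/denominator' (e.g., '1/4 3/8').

Step 1: interval [0/1, 1/1), width = 1/1 - 0/1 = 1/1
  'f': [0/1 + 1/1*0/1, 0/1 + 1/1*1/5) = [0/1, 1/5) <- contains code 121/1250
  'e': [0/1 + 1/1*1/5, 0/1 + 1/1*2/5) = [1/5, 2/5)
  'd': [0/1 + 1/1*2/5, 0/1 + 1/1*3/5) = [2/5, 3/5)
  'b': [0/1 + 1/1*3/5, 0/1 + 1/1*1/1) = [3/5, 1/1)
  emit 'f', narrow to [0/1, 1/5)

Answer: 0/1 1/5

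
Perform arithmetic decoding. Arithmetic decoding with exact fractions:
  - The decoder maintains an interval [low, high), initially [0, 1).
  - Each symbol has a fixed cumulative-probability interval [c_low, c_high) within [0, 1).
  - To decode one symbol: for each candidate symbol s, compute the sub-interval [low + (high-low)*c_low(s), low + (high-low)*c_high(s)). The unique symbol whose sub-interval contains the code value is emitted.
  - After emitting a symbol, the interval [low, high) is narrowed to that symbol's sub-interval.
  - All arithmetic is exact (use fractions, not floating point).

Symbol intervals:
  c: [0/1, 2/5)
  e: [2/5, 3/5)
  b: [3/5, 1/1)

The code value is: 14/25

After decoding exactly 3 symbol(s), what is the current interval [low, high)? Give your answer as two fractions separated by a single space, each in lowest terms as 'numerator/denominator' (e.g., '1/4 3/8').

Answer: 69/125 71/125

Derivation:
Step 1: interval [0/1, 1/1), width = 1/1 - 0/1 = 1/1
  'c': [0/1 + 1/1*0/1, 0/1 + 1/1*2/5) = [0/1, 2/5)
  'e': [0/1 + 1/1*2/5, 0/1 + 1/1*3/5) = [2/5, 3/5) <- contains code 14/25
  'b': [0/1 + 1/1*3/5, 0/1 + 1/1*1/1) = [3/5, 1/1)
  emit 'e', narrow to [2/5, 3/5)
Step 2: interval [2/5, 3/5), width = 3/5 - 2/5 = 1/5
  'c': [2/5 + 1/5*0/1, 2/5 + 1/5*2/5) = [2/5, 12/25)
  'e': [2/5 + 1/5*2/5, 2/5 + 1/5*3/5) = [12/25, 13/25)
  'b': [2/5 + 1/5*3/5, 2/5 + 1/5*1/1) = [13/25, 3/5) <- contains code 14/25
  emit 'b', narrow to [13/25, 3/5)
Step 3: interval [13/25, 3/5), width = 3/5 - 13/25 = 2/25
  'c': [13/25 + 2/25*0/1, 13/25 + 2/25*2/5) = [13/25, 69/125)
  'e': [13/25 + 2/25*2/5, 13/25 + 2/25*3/5) = [69/125, 71/125) <- contains code 14/25
  'b': [13/25 + 2/25*3/5, 13/25 + 2/25*1/1) = [71/125, 3/5)
  emit 'e', narrow to [69/125, 71/125)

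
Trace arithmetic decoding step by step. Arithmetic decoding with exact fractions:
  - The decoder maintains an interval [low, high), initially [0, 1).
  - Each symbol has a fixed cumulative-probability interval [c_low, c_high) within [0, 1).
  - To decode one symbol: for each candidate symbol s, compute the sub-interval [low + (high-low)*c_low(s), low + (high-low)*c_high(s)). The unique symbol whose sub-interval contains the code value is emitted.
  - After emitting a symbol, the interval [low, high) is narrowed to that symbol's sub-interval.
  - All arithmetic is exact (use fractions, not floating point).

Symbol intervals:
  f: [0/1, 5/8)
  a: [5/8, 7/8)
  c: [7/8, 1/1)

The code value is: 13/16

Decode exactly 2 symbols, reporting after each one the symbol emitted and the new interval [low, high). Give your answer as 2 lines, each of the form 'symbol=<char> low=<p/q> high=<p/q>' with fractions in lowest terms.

Answer: symbol=a low=5/8 high=7/8
symbol=a low=25/32 high=27/32

Derivation:
Step 1: interval [0/1, 1/1), width = 1/1 - 0/1 = 1/1
  'f': [0/1 + 1/1*0/1, 0/1 + 1/1*5/8) = [0/1, 5/8)
  'a': [0/1 + 1/1*5/8, 0/1 + 1/1*7/8) = [5/8, 7/8) <- contains code 13/16
  'c': [0/1 + 1/1*7/8, 0/1 + 1/1*1/1) = [7/8, 1/1)
  emit 'a', narrow to [5/8, 7/8)
Step 2: interval [5/8, 7/8), width = 7/8 - 5/8 = 1/4
  'f': [5/8 + 1/4*0/1, 5/8 + 1/4*5/8) = [5/8, 25/32)
  'a': [5/8 + 1/4*5/8, 5/8 + 1/4*7/8) = [25/32, 27/32) <- contains code 13/16
  'c': [5/8 + 1/4*7/8, 5/8 + 1/4*1/1) = [27/32, 7/8)
  emit 'a', narrow to [25/32, 27/32)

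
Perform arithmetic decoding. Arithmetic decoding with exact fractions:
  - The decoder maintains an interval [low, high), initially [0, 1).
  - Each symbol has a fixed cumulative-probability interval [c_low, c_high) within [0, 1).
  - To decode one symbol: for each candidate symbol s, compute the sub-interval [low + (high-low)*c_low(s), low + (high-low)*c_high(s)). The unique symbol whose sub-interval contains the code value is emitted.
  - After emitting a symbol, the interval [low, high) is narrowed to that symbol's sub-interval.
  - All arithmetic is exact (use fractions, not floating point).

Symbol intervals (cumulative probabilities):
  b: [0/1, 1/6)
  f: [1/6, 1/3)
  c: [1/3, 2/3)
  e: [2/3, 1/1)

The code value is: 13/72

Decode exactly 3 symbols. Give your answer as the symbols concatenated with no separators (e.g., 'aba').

Answer: fbc

Derivation:
Step 1: interval [0/1, 1/1), width = 1/1 - 0/1 = 1/1
  'b': [0/1 + 1/1*0/1, 0/1 + 1/1*1/6) = [0/1, 1/6)
  'f': [0/1 + 1/1*1/6, 0/1 + 1/1*1/3) = [1/6, 1/3) <- contains code 13/72
  'c': [0/1 + 1/1*1/3, 0/1 + 1/1*2/3) = [1/3, 2/3)
  'e': [0/1 + 1/1*2/3, 0/1 + 1/1*1/1) = [2/3, 1/1)
  emit 'f', narrow to [1/6, 1/3)
Step 2: interval [1/6, 1/3), width = 1/3 - 1/6 = 1/6
  'b': [1/6 + 1/6*0/1, 1/6 + 1/6*1/6) = [1/6, 7/36) <- contains code 13/72
  'f': [1/6 + 1/6*1/6, 1/6 + 1/6*1/3) = [7/36, 2/9)
  'c': [1/6 + 1/6*1/3, 1/6 + 1/6*2/3) = [2/9, 5/18)
  'e': [1/6 + 1/6*2/3, 1/6 + 1/6*1/1) = [5/18, 1/3)
  emit 'b', narrow to [1/6, 7/36)
Step 3: interval [1/6, 7/36), width = 7/36 - 1/6 = 1/36
  'b': [1/6 + 1/36*0/1, 1/6 + 1/36*1/6) = [1/6, 37/216)
  'f': [1/6 + 1/36*1/6, 1/6 + 1/36*1/3) = [37/216, 19/108)
  'c': [1/6 + 1/36*1/3, 1/6 + 1/36*2/3) = [19/108, 5/27) <- contains code 13/72
  'e': [1/6 + 1/36*2/3, 1/6 + 1/36*1/1) = [5/27, 7/36)
  emit 'c', narrow to [19/108, 5/27)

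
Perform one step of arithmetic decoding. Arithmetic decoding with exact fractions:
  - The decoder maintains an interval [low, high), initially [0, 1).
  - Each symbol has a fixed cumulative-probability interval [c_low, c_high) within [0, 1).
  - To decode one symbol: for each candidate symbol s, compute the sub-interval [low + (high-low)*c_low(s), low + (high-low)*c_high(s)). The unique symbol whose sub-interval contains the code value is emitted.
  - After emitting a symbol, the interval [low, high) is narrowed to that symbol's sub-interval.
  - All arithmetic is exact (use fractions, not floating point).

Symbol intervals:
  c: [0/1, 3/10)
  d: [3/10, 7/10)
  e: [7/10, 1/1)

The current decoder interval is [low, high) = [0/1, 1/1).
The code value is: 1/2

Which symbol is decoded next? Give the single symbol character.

Interval width = high − low = 1/1 − 0/1 = 1/1
Scaled code = (code − low) / width = (1/2 − 0/1) / 1/1 = 1/2
  c: [0/1, 3/10) 
  d: [3/10, 7/10) ← scaled code falls here ✓
  e: [7/10, 1/1) 

Answer: d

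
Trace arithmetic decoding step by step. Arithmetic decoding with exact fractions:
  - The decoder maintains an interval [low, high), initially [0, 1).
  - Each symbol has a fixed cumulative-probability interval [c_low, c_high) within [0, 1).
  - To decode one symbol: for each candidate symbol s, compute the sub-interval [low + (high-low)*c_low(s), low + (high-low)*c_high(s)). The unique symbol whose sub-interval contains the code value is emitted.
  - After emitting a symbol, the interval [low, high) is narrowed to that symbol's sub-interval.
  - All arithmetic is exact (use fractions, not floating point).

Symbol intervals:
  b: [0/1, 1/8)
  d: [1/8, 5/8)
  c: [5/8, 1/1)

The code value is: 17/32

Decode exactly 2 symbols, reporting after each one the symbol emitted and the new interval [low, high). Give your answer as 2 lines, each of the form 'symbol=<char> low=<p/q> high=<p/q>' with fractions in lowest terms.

Step 1: interval [0/1, 1/1), width = 1/1 - 0/1 = 1/1
  'b': [0/1 + 1/1*0/1, 0/1 + 1/1*1/8) = [0/1, 1/8)
  'd': [0/1 + 1/1*1/8, 0/1 + 1/1*5/8) = [1/8, 5/8) <- contains code 17/32
  'c': [0/1 + 1/1*5/8, 0/1 + 1/1*1/1) = [5/8, 1/1)
  emit 'd', narrow to [1/8, 5/8)
Step 2: interval [1/8, 5/8), width = 5/8 - 1/8 = 1/2
  'b': [1/8 + 1/2*0/1, 1/8 + 1/2*1/8) = [1/8, 3/16)
  'd': [1/8 + 1/2*1/8, 1/8 + 1/2*5/8) = [3/16, 7/16)
  'c': [1/8 + 1/2*5/8, 1/8 + 1/2*1/1) = [7/16, 5/8) <- contains code 17/32
  emit 'c', narrow to [7/16, 5/8)

Answer: symbol=d low=1/8 high=5/8
symbol=c low=7/16 high=5/8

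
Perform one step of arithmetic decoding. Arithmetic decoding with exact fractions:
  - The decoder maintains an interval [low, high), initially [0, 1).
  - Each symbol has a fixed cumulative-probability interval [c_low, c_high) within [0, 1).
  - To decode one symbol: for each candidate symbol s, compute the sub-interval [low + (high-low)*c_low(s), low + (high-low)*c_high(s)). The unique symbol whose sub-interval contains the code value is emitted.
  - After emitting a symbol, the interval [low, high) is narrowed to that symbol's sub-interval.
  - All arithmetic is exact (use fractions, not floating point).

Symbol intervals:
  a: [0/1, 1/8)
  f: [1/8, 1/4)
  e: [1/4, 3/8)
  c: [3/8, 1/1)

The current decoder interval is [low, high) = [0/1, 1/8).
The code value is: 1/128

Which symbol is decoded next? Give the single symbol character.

Interval width = high − low = 1/8 − 0/1 = 1/8
Scaled code = (code − low) / width = (1/128 − 0/1) / 1/8 = 1/16
  a: [0/1, 1/8) ← scaled code falls here ✓
  f: [1/8, 1/4) 
  e: [1/4, 3/8) 
  c: [3/8, 1/1) 

Answer: a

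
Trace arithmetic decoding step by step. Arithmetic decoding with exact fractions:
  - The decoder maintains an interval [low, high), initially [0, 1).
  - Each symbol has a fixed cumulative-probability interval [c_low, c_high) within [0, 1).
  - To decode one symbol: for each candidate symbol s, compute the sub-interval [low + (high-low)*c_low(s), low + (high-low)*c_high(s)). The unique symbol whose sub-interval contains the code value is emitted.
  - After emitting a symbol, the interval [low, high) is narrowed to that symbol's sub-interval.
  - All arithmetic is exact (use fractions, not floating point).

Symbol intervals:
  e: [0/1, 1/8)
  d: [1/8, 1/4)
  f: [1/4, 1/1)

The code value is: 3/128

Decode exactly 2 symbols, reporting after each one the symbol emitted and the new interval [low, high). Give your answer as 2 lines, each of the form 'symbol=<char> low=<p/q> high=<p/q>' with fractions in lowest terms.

Answer: symbol=e low=0/1 high=1/8
symbol=d low=1/64 high=1/32

Derivation:
Step 1: interval [0/1, 1/1), width = 1/1 - 0/1 = 1/1
  'e': [0/1 + 1/1*0/1, 0/1 + 1/1*1/8) = [0/1, 1/8) <- contains code 3/128
  'd': [0/1 + 1/1*1/8, 0/1 + 1/1*1/4) = [1/8, 1/4)
  'f': [0/1 + 1/1*1/4, 0/1 + 1/1*1/1) = [1/4, 1/1)
  emit 'e', narrow to [0/1, 1/8)
Step 2: interval [0/1, 1/8), width = 1/8 - 0/1 = 1/8
  'e': [0/1 + 1/8*0/1, 0/1 + 1/8*1/8) = [0/1, 1/64)
  'd': [0/1 + 1/8*1/8, 0/1 + 1/8*1/4) = [1/64, 1/32) <- contains code 3/128
  'f': [0/1 + 1/8*1/4, 0/1 + 1/8*1/1) = [1/32, 1/8)
  emit 'd', narrow to [1/64, 1/32)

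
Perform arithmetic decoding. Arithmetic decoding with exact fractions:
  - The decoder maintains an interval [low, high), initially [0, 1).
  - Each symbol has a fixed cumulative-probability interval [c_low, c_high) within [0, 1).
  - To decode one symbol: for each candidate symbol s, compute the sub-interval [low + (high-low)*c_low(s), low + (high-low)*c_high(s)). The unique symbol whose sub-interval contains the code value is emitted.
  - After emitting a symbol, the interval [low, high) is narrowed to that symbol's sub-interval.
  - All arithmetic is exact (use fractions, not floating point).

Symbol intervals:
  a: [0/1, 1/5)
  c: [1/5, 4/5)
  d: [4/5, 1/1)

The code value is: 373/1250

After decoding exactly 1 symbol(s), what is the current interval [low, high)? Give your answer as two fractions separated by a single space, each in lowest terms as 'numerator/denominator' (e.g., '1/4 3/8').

Answer: 1/5 4/5

Derivation:
Step 1: interval [0/1, 1/1), width = 1/1 - 0/1 = 1/1
  'a': [0/1 + 1/1*0/1, 0/1 + 1/1*1/5) = [0/1, 1/5)
  'c': [0/1 + 1/1*1/5, 0/1 + 1/1*4/5) = [1/5, 4/5) <- contains code 373/1250
  'd': [0/1 + 1/1*4/5, 0/1 + 1/1*1/1) = [4/5, 1/1)
  emit 'c', narrow to [1/5, 4/5)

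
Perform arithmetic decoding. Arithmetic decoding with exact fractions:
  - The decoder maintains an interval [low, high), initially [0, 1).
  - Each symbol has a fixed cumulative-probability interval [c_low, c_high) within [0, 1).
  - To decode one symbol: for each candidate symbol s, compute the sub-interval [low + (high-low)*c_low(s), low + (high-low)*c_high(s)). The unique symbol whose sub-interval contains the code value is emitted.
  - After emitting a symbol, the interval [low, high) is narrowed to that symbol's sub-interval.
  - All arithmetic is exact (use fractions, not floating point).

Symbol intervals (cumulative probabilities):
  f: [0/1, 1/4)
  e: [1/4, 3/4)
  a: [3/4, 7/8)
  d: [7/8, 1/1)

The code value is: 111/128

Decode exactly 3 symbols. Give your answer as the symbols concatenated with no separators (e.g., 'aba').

Step 1: interval [0/1, 1/1), width = 1/1 - 0/1 = 1/1
  'f': [0/1 + 1/1*0/1, 0/1 + 1/1*1/4) = [0/1, 1/4)
  'e': [0/1 + 1/1*1/4, 0/1 + 1/1*3/4) = [1/4, 3/4)
  'a': [0/1 + 1/1*3/4, 0/1 + 1/1*7/8) = [3/4, 7/8) <- contains code 111/128
  'd': [0/1 + 1/1*7/8, 0/1 + 1/1*1/1) = [7/8, 1/1)
  emit 'a', narrow to [3/4, 7/8)
Step 2: interval [3/4, 7/8), width = 7/8 - 3/4 = 1/8
  'f': [3/4 + 1/8*0/1, 3/4 + 1/8*1/4) = [3/4, 25/32)
  'e': [3/4 + 1/8*1/4, 3/4 + 1/8*3/4) = [25/32, 27/32)
  'a': [3/4 + 1/8*3/4, 3/4 + 1/8*7/8) = [27/32, 55/64)
  'd': [3/4 + 1/8*7/8, 3/4 + 1/8*1/1) = [55/64, 7/8) <- contains code 111/128
  emit 'd', narrow to [55/64, 7/8)
Step 3: interval [55/64, 7/8), width = 7/8 - 55/64 = 1/64
  'f': [55/64 + 1/64*0/1, 55/64 + 1/64*1/4) = [55/64, 221/256)
  'e': [55/64 + 1/64*1/4, 55/64 + 1/64*3/4) = [221/256, 223/256) <- contains code 111/128
  'a': [55/64 + 1/64*3/4, 55/64 + 1/64*7/8) = [223/256, 447/512)
  'd': [55/64 + 1/64*7/8, 55/64 + 1/64*1/1) = [447/512, 7/8)
  emit 'e', narrow to [221/256, 223/256)

Answer: ade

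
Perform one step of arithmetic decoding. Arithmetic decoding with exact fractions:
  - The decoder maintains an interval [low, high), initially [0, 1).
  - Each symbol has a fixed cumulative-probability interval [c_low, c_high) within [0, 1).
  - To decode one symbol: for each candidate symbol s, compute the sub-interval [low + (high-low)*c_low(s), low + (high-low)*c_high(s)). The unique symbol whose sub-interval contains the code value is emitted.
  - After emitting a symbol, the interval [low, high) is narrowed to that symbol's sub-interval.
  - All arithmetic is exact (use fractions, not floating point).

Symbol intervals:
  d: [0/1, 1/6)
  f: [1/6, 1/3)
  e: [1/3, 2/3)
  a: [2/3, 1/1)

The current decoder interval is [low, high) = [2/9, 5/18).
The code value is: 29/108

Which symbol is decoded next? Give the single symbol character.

Answer: a

Derivation:
Interval width = high − low = 5/18 − 2/9 = 1/18
Scaled code = (code − low) / width = (29/108 − 2/9) / 1/18 = 5/6
  d: [0/1, 1/6) 
  f: [1/6, 1/3) 
  e: [1/3, 2/3) 
  a: [2/3, 1/1) ← scaled code falls here ✓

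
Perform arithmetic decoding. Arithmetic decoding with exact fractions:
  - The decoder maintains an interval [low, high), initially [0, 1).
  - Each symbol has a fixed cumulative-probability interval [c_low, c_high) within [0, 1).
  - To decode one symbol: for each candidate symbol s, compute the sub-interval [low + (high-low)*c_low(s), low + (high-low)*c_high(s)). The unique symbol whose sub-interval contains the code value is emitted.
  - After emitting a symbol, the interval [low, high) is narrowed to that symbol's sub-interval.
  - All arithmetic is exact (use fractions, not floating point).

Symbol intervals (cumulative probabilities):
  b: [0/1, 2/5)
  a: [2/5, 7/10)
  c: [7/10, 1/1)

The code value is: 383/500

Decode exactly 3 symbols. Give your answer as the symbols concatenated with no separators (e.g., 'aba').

Answer: cba

Derivation:
Step 1: interval [0/1, 1/1), width = 1/1 - 0/1 = 1/1
  'b': [0/1 + 1/1*0/1, 0/1 + 1/1*2/5) = [0/1, 2/5)
  'a': [0/1 + 1/1*2/5, 0/1 + 1/1*7/10) = [2/5, 7/10)
  'c': [0/1 + 1/1*7/10, 0/1 + 1/1*1/1) = [7/10, 1/1) <- contains code 383/500
  emit 'c', narrow to [7/10, 1/1)
Step 2: interval [7/10, 1/1), width = 1/1 - 7/10 = 3/10
  'b': [7/10 + 3/10*0/1, 7/10 + 3/10*2/5) = [7/10, 41/50) <- contains code 383/500
  'a': [7/10 + 3/10*2/5, 7/10 + 3/10*7/10) = [41/50, 91/100)
  'c': [7/10 + 3/10*7/10, 7/10 + 3/10*1/1) = [91/100, 1/1)
  emit 'b', narrow to [7/10, 41/50)
Step 3: interval [7/10, 41/50), width = 41/50 - 7/10 = 3/25
  'b': [7/10 + 3/25*0/1, 7/10 + 3/25*2/5) = [7/10, 187/250)
  'a': [7/10 + 3/25*2/5, 7/10 + 3/25*7/10) = [187/250, 98/125) <- contains code 383/500
  'c': [7/10 + 3/25*7/10, 7/10 + 3/25*1/1) = [98/125, 41/50)
  emit 'a', narrow to [187/250, 98/125)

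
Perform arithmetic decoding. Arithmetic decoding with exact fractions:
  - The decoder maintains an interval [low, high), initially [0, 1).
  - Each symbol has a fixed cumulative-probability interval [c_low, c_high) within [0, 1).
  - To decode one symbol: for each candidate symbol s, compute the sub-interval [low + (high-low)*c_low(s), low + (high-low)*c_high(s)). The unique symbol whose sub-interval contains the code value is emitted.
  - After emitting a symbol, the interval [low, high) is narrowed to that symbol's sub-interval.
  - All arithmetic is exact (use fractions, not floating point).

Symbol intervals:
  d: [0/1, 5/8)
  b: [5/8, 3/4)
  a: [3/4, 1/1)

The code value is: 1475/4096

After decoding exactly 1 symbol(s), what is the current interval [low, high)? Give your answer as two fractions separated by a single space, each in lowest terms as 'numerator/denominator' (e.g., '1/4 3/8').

Step 1: interval [0/1, 1/1), width = 1/1 - 0/1 = 1/1
  'd': [0/1 + 1/1*0/1, 0/1 + 1/1*5/8) = [0/1, 5/8) <- contains code 1475/4096
  'b': [0/1 + 1/1*5/8, 0/1 + 1/1*3/4) = [5/8, 3/4)
  'a': [0/1 + 1/1*3/4, 0/1 + 1/1*1/1) = [3/4, 1/1)
  emit 'd', narrow to [0/1, 5/8)

Answer: 0/1 5/8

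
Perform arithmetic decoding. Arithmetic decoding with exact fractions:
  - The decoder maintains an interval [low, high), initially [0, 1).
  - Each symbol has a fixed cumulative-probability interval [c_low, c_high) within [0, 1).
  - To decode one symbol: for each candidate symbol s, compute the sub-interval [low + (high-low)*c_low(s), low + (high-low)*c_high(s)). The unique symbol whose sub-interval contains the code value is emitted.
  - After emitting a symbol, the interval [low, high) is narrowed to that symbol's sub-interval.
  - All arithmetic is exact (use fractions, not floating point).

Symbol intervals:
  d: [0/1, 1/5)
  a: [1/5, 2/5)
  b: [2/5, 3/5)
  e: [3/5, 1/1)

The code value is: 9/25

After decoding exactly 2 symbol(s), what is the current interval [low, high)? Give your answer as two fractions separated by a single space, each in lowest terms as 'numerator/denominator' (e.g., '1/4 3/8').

Step 1: interval [0/1, 1/1), width = 1/1 - 0/1 = 1/1
  'd': [0/1 + 1/1*0/1, 0/1 + 1/1*1/5) = [0/1, 1/5)
  'a': [0/1 + 1/1*1/5, 0/1 + 1/1*2/5) = [1/5, 2/5) <- contains code 9/25
  'b': [0/1 + 1/1*2/5, 0/1 + 1/1*3/5) = [2/5, 3/5)
  'e': [0/1 + 1/1*3/5, 0/1 + 1/1*1/1) = [3/5, 1/1)
  emit 'a', narrow to [1/5, 2/5)
Step 2: interval [1/5, 2/5), width = 2/5 - 1/5 = 1/5
  'd': [1/5 + 1/5*0/1, 1/5 + 1/5*1/5) = [1/5, 6/25)
  'a': [1/5 + 1/5*1/5, 1/5 + 1/5*2/5) = [6/25, 7/25)
  'b': [1/5 + 1/5*2/5, 1/5 + 1/5*3/5) = [7/25, 8/25)
  'e': [1/5 + 1/5*3/5, 1/5 + 1/5*1/1) = [8/25, 2/5) <- contains code 9/25
  emit 'e', narrow to [8/25, 2/5)

Answer: 8/25 2/5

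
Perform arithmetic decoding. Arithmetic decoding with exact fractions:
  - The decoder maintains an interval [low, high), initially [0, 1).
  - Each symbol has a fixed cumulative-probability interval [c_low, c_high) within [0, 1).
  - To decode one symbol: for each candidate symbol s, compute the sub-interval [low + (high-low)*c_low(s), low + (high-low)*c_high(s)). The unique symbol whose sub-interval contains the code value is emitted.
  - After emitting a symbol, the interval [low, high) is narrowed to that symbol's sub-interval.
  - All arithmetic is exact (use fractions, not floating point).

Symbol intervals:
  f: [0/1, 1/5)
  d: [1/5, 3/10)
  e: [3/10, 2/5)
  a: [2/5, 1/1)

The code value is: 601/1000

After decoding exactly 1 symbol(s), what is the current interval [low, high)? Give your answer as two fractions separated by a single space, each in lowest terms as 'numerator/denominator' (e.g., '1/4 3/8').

Step 1: interval [0/1, 1/1), width = 1/1 - 0/1 = 1/1
  'f': [0/1 + 1/1*0/1, 0/1 + 1/1*1/5) = [0/1, 1/5)
  'd': [0/1 + 1/1*1/5, 0/1 + 1/1*3/10) = [1/5, 3/10)
  'e': [0/1 + 1/1*3/10, 0/1 + 1/1*2/5) = [3/10, 2/5)
  'a': [0/1 + 1/1*2/5, 0/1 + 1/1*1/1) = [2/5, 1/1) <- contains code 601/1000
  emit 'a', narrow to [2/5, 1/1)

Answer: 2/5 1/1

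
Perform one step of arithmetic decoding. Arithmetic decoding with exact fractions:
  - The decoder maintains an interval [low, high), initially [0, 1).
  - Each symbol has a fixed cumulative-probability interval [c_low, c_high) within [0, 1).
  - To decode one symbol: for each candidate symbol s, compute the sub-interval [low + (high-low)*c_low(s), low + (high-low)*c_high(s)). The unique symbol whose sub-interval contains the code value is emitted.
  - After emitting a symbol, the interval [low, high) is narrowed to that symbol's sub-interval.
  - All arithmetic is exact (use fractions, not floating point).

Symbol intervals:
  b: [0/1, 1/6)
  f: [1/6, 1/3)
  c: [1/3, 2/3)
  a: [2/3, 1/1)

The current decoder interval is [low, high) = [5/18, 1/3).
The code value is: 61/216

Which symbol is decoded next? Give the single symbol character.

Interval width = high − low = 1/3 − 5/18 = 1/18
Scaled code = (code − low) / width = (61/216 − 5/18) / 1/18 = 1/12
  b: [0/1, 1/6) ← scaled code falls here ✓
  f: [1/6, 1/3) 
  c: [1/3, 2/3) 
  a: [2/3, 1/1) 

Answer: b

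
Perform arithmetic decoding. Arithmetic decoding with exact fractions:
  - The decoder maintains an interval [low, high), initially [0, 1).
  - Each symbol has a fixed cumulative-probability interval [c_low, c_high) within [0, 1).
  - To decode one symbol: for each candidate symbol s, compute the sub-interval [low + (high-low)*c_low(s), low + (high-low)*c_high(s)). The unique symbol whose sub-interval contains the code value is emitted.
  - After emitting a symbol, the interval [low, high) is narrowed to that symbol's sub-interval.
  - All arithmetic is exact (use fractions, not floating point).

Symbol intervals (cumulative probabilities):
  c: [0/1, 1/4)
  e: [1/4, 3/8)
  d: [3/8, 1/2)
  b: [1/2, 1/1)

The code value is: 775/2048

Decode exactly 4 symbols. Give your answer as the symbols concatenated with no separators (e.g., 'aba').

Step 1: interval [0/1, 1/1), width = 1/1 - 0/1 = 1/1
  'c': [0/1 + 1/1*0/1, 0/1 + 1/1*1/4) = [0/1, 1/4)
  'e': [0/1 + 1/1*1/4, 0/1 + 1/1*3/8) = [1/4, 3/8)
  'd': [0/1 + 1/1*3/8, 0/1 + 1/1*1/2) = [3/8, 1/2) <- contains code 775/2048
  'b': [0/1 + 1/1*1/2, 0/1 + 1/1*1/1) = [1/2, 1/1)
  emit 'd', narrow to [3/8, 1/2)
Step 2: interval [3/8, 1/2), width = 1/2 - 3/8 = 1/8
  'c': [3/8 + 1/8*0/1, 3/8 + 1/8*1/4) = [3/8, 13/32) <- contains code 775/2048
  'e': [3/8 + 1/8*1/4, 3/8 + 1/8*3/8) = [13/32, 27/64)
  'd': [3/8 + 1/8*3/8, 3/8 + 1/8*1/2) = [27/64, 7/16)
  'b': [3/8 + 1/8*1/2, 3/8 + 1/8*1/1) = [7/16, 1/2)
  emit 'c', narrow to [3/8, 13/32)
Step 3: interval [3/8, 13/32), width = 13/32 - 3/8 = 1/32
  'c': [3/8 + 1/32*0/1, 3/8 + 1/32*1/4) = [3/8, 49/128) <- contains code 775/2048
  'e': [3/8 + 1/32*1/4, 3/8 + 1/32*3/8) = [49/128, 99/256)
  'd': [3/8 + 1/32*3/8, 3/8 + 1/32*1/2) = [99/256, 25/64)
  'b': [3/8 + 1/32*1/2, 3/8 + 1/32*1/1) = [25/64, 13/32)
  emit 'c', narrow to [3/8, 49/128)
Step 4: interval [3/8, 49/128), width = 49/128 - 3/8 = 1/128
  'c': [3/8 + 1/128*0/1, 3/8 + 1/128*1/4) = [3/8, 193/512)
  'e': [3/8 + 1/128*1/4, 3/8 + 1/128*3/8) = [193/512, 387/1024)
  'd': [3/8 + 1/128*3/8, 3/8 + 1/128*1/2) = [387/1024, 97/256) <- contains code 775/2048
  'b': [3/8 + 1/128*1/2, 3/8 + 1/128*1/1) = [97/256, 49/128)
  emit 'd', narrow to [387/1024, 97/256)

Answer: dccd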